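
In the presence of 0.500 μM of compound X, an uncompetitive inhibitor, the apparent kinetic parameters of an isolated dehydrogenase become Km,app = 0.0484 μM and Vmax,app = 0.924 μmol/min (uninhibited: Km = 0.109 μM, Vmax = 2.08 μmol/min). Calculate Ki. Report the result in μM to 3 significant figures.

0.400 μM

Uncompetitive: Vmax,app = Vmax/α (and Km,app = Km/α) with α = 1 + [I]/Ki.
α = Vmax/Vmax,app = 2.08/0.924 = 2.251.
Ki = [I]/(α − 1) = 0.500/1.251 = 0.400 μM.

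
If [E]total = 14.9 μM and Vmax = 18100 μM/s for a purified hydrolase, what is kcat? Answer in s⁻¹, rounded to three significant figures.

1210 s⁻¹

kcat = Vmax/[E]total = 18100 μM/s / 14.9 μM = 1210 s⁻¹.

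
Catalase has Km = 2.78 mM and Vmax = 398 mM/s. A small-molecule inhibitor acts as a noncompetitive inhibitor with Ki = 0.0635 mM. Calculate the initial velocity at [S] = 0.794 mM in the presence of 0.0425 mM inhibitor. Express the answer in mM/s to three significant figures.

α = 1 + [I]/Ki = 1 + 0.0425/0.0635 = 1.669.
For a noncompetitive inhibitor, Vmax is reduced to Vmax/α while Km is unchanged: Km,app = 2.78 mM, Vmax,app = 238 mM/s.
v = Vmax,app·[S]/(Km,app + [S]) = 238 × 0.794/(2.78 + 0.794) = 53.0 mM/s.

53.0 mM/s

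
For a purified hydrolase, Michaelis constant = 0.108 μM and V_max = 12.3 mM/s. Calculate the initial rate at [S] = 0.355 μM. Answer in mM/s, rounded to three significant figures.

9.43 mM/s

v = Vmax·[S]/(Km + [S]) = 12.3 × 0.355 / (0.108 + 0.355)
  = 4.366 / 0.4630 = 9.43 mM/s.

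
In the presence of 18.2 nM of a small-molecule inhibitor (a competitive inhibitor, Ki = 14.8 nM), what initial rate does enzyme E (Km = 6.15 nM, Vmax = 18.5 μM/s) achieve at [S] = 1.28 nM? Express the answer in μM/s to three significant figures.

1.58 μM/s

With α = 1 + [I]/Ki = 1 + 18.2/14.8 = 2.230, the competitive rate law is v = Vmax[S] / (αKm + [S]).
v = 18.5×1.28 / (2.230×6.15 + 1.28) = 23.68/14.99 = 1.58 μM/s.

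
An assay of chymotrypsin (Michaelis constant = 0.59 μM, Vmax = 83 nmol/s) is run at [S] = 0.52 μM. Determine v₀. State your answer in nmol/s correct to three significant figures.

38.9 nmol/s

[S]/(Km+[S]) = 0.52/1.110 = 0.4685, the fractional saturation.
v = 0.4685 × Vmax = 0.4685 × 83 = 38.9 nmol/s.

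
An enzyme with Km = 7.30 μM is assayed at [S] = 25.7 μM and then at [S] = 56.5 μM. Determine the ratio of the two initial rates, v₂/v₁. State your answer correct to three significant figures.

Since Vmax cancels, v₂/v₁ = [S]₂(Km+[S]₁) / [S]₁(Km+[S]₂).
= 56.5×(7.30+25.7) / (25.7×(7.30+56.5)) = 1864/1640 = 1.14.

1.14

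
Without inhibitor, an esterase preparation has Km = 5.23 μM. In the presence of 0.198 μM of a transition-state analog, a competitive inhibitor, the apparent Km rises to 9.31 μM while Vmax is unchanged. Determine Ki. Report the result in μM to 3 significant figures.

Competitive: Km,app = α·Km with α = 1 + [I]/Ki.
α = Km,app/Km = 9.31/5.23 = 1.780.
Ki = [I]/(α − 1) = 0.198/0.7801 = 0.254 μM.

0.254 μM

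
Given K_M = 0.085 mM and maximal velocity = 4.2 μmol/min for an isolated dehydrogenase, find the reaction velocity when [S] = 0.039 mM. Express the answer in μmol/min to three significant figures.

[S]/(Km+[S]) = 0.039/0.1240 = 0.3145, the fractional saturation.
v = 0.3145 × Vmax = 0.3145 × 4.2 = 1.32 μmol/min.

1.32 μmol/min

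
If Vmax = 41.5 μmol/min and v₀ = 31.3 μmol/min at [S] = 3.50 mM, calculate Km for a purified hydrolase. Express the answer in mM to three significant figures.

1.14 mM

From v = Vmax[S]/(Km+[S]), Km = [S](Vmax − v)/v.
Km = 3.50 × (41.5 − 31.3) / 31.3 = 35.70/31.3 = 1.14 mM.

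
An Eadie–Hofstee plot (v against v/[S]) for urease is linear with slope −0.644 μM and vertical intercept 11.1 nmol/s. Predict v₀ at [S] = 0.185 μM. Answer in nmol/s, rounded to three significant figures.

In the Eadie–Hofstee form v = Vmax − Km·(v/[S]), the slope is −Km and the intercept is Vmax, so Km = 0.644 μM and Vmax = 11.1 nmol/s.
v = 11.1 × 0.185/(0.644 + 0.185) = 2.48 nmol/s.

2.48 nmol/s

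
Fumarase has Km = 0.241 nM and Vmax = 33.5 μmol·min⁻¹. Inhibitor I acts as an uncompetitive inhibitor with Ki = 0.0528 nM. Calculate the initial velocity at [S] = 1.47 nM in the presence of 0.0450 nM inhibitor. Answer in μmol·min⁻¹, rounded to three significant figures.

With α = 1 + [I]/Ki = 1 + 0.0450/0.0528 = 1.852, the uncompetitive rate law is v = (Vmax/α)·[S] / (Km/α + [S]).
v = (33.5/1.852)×1.47 / (0.241/1.852 + 1.47) = 26.59/1.600 = 16.6 μmol·min⁻¹.

16.6 μmol·min⁻¹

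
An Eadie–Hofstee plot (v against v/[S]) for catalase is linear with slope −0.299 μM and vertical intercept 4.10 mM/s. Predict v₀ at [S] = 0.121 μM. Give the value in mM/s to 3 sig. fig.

In the Eadie–Hofstee form v = Vmax − Km·(v/[S]), the slope is −Km and the intercept is Vmax, so Km = 0.299 μM and Vmax = 4.10 mM/s.
v = 4.10 × 0.121/(0.299 + 0.121) = 1.18 mM/s.

1.18 mM/s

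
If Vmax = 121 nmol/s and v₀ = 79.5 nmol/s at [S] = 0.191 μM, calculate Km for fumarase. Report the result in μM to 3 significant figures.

0.0997 μM

v/Vmax = 79.5/121 = 0.6570 = [S]/(Km+[S]).
So Km + [S] = [S]/0.6570 = 0.2907 μM, giving Km = 0.2907 − 0.191 = 0.0997 μM.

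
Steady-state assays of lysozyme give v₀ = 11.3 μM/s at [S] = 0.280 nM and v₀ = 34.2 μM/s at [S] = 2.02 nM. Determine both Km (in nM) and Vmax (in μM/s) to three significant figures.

In reciprocal form, 1/v = (Km/Vmax)·(1/[S]) + 1/Vmax. The two points give (1/[S], 1/v) = (3.571, 0.08850) and (0.4950, 0.02924).
Slope = (0.08850 − 0.02924)/(3.571 − 0.4950) = 0.01926; intercept = 0.08850 − 0.01926×3.571 = 0.01970.
Vmax = 1/intercept = 50.8 μM/s; Km = slope × Vmax = 0.01926 × 50.8 = 0.978 nM.

Km = 0.978 nM; Vmax = 50.8 μM/s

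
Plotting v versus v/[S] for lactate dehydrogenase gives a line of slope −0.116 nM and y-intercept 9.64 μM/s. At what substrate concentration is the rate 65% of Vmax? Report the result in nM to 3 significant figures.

0.215 nM

The Eadie–Hofstee slope gives Km = 0.116 nM (slope = −Km).
v/Vmax = [S]/(Km+[S]) = 0.65 ⇒ [S] = Km·0.65/(1−0.65) = 0.116 × 1.857 = 0.215 nM.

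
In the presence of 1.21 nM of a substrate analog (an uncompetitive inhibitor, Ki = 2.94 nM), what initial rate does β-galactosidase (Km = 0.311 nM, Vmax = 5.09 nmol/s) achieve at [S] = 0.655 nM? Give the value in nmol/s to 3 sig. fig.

2.70 nmol/s

α = 1 + [I]/Ki = 1 + 1.21/2.94 = 1.412.
For an uncompetitive inhibitor, both parameters are divided by α, giving Vmax/α and Km/α: Km,app = 0.220 nM, Vmax,app = 3.61 nmol/s.
v = Vmax,app·[S]/(Km,app + [S]) = 3.61 × 0.655/(0.220 + 0.655) = 2.70 nmol/s.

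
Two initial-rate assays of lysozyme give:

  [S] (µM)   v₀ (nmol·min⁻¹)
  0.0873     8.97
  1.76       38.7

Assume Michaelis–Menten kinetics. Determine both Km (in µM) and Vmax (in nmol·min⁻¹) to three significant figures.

Km = 0.368 µM; Vmax = 46.8 nmol·min⁻¹

In reciprocal form, 1/v = (Km/Vmax)·(1/[S]) + 1/Vmax. The two points give (1/[S], 1/v) = (11.45, 0.1115) and (0.5682, 0.02584).
Slope = (0.1115 − 0.02584)/(11.45 − 0.5682) = 0.007867; intercept = 0.1115 − 0.007867×11.45 = 0.02137.
Vmax = 1/intercept = 46.8 nmol·min⁻¹; Km = slope × Vmax = 0.007867 × 46.8 = 0.368 µM.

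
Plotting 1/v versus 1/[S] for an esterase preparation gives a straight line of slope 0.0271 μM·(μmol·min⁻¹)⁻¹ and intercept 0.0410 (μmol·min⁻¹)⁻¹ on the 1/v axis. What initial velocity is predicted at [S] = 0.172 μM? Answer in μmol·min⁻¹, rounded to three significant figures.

5.04 μmol·min⁻¹

The y-intercept is 1/Vmax, so Vmax = 1/0.0410 = 24.4 μmol·min⁻¹.
The slope is Km/Vmax, so Km = 0.0271 × 24.4 = 0.661 μM.
Then v = 24.4 × 0.172/(0.661 + 0.172) = 5.04 μmol·min⁻¹.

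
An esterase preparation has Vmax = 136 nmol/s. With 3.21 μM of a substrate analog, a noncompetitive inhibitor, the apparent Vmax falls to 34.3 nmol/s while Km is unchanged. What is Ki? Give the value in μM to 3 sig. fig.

Noncompetitive: Vmax,app = Vmax/α with α = 1 + [I]/Ki.
α = Vmax/Vmax,app = 136/34.3 = 3.965.
Since α = 1 + [I]/Ki, [I]/Ki = 3.965 − 1 = 2.965 and Ki = 3.21/2.965 = 1.08 μM.

1.08 μM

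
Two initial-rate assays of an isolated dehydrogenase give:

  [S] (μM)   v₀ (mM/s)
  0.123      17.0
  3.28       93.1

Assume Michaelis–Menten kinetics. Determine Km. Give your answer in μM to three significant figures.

0.693 μM

In reciprocal form, 1/v = (Km/Vmax)·(1/[S]) + 1/Vmax. The two points give (1/[S], 1/v) = (8.130, 0.05882) and (0.3049, 0.01074).
Slope = (0.05882 − 0.01074)/(8.130 − 0.3049) = 0.006145; intercept = 0.05882 − 0.006145×8.130 = 0.008868.
Vmax = 1/intercept = 113 mM/s; Km = slope × Vmax = 0.006145 × 113 = 0.693 μM.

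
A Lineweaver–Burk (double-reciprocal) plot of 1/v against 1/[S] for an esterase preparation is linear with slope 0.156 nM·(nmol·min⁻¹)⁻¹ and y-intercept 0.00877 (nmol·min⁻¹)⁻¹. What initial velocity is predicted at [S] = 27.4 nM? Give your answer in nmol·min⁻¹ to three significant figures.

The y-intercept is 1/Vmax, so Vmax = 1/0.00877 = 114 nmol·min⁻¹.
The slope is Km/Vmax, so Km = 0.156 × 114 = 17.8 nM.
Then v = 114 × 27.4/(17.8 + 27.4) = 69.1 nmol·min⁻¹.

69.1 nmol·min⁻¹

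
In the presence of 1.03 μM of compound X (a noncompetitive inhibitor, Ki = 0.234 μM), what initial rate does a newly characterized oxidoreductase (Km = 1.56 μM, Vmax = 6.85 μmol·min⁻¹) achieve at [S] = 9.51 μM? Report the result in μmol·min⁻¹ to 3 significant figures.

With α = 1 + [I]/Ki = 1 + 1.03/0.234 = 5.402, the noncompetitive rate law is v = (Vmax/α)·[S] / (Km + [S]).
v = (6.85/5.402)×9.51 / (1.56 + 9.51) = 12.06/11.07 = 1.09 μmol·min⁻¹.

1.09 μmol·min⁻¹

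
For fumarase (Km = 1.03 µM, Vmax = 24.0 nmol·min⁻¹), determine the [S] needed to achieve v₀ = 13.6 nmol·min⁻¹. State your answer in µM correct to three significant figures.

1.35 µM

The required fractional saturation is v/Vmax = 13.6/24.0 = 0.5667.
Then [S]/(Km+[S]) = 0.5667 ⇒ [S] = 1.03 × 0.5667/(1 − 0.5667) = 1.35 µM.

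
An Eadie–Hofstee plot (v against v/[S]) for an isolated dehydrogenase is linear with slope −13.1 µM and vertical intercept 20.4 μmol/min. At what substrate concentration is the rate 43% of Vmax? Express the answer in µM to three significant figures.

The Eadie–Hofstee slope gives Km = 13.1 µM (slope = −Km).
v/Vmax = [S]/(Km+[S]) = 0.43 ⇒ [S] = Km·0.43/(1−0.43) = 13.1 × 0.7544 = 9.88 µM.

9.88 µM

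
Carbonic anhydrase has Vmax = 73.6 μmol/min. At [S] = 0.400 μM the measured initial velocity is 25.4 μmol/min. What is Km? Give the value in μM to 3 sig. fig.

0.759 μM

From v = Vmax[S]/(Km+[S]), Km = [S](Vmax − v)/v.
Km = 0.400 × (73.6 − 25.4) / 25.4 = 19.28/25.4 = 0.759 μM.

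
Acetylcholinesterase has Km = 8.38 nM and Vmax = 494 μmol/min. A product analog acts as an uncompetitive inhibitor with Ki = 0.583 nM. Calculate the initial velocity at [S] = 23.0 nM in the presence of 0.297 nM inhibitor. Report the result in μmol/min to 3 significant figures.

264 μmol/min

α = 1 + [I]/Ki = 1 + 0.297/0.583 = 1.509.
For an uncompetitive inhibitor, both parameters are divided by α, giving Vmax/α and Km/α: Km,app = 5.55 nM, Vmax,app = 327 μmol/min.
v = Vmax,app·[S]/(Km,app + [S]) = 327 × 23.0/(5.55 + 23.0) = 264 μmol/min.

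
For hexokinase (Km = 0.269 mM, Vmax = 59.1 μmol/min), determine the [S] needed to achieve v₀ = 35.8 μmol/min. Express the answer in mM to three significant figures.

0.413 mM

The required fractional saturation is v/Vmax = 35.8/59.1 = 0.6058.
Then [S]/(Km+[S]) = 0.6058 ⇒ [S] = 0.269 × 0.6058/(1 − 0.6058) = 0.413 mM.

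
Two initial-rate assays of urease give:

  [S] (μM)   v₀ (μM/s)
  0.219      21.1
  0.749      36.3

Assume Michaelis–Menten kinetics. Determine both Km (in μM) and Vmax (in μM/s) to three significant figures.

In reciprocal form, 1/v = (Km/Vmax)·(1/[S]) + 1/Vmax. The two points give (1/[S], 1/v) = (4.566, 0.04739) and (1.335, 0.02755).
Slope = (0.04739 − 0.02755)/(4.566 − 1.335) = 0.006142; intercept = 0.04739 − 0.006142×4.566 = 0.01935.
Vmax = 1/intercept = 51.7 μM/s; Km = slope × Vmax = 0.006142 × 51.7 = 0.317 μM.

Km = 0.317 μM; Vmax = 51.7 μM/s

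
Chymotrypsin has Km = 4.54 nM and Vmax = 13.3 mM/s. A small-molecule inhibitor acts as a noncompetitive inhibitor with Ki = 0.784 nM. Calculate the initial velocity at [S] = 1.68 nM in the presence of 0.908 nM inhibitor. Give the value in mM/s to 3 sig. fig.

1.66 mM/s

α = 1 + [I]/Ki = 1 + 0.908/0.784 = 2.158.
For a noncompetitive inhibitor, Vmax is reduced to Vmax/α while Km is unchanged: Km,app = 4.54 nM, Vmax,app = 6.16 mM/s.
v = Vmax,app·[S]/(Km,app + [S]) = 6.16 × 1.68/(4.54 + 1.68) = 1.66 mM/s.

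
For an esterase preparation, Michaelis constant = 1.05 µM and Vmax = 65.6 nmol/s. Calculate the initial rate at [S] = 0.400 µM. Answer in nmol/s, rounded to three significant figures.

18.1 nmol/s

v = Vmax·[S]/(Km + [S]) = 65.6 × 0.400 / (1.05 + 0.400)
  = 26.24 / 1.450 = 18.1 nmol/s.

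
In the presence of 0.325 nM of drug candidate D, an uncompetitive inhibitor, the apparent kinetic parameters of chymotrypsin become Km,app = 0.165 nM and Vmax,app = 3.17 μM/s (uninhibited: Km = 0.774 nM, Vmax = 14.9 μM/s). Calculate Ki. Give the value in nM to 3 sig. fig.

Uncompetitive: Vmax,app = Vmax/α (and Km,app = Km/α) with α = 1 + [I]/Ki.
α = Vmax/Vmax,app = 14.9/3.17 = 4.700.
Ki = [I]/(α − 1) = 0.325/3.700 = 0.0878 nM.

0.0878 nM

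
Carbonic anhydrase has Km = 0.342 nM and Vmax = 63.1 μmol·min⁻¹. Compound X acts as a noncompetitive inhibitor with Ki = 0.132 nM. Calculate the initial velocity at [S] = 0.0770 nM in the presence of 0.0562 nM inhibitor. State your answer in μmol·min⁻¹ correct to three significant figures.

8.13 μmol·min⁻¹

With α = 1 + [I]/Ki = 1 + 0.0562/0.132 = 1.426, the noncompetitive rate law is v = (Vmax/α)·[S] / (Km + [S]).
v = (63.1/1.426)×0.0770 / (0.342 + 0.0770) = 3.408/0.4190 = 8.13 μmol·min⁻¹.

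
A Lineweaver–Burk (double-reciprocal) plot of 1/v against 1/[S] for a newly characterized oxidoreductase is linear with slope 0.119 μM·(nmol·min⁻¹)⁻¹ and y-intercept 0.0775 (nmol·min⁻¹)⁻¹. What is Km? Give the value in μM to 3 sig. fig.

1.54 μM

y-intercept = 1/Vmax ⇒ Vmax = 12.9 nmol·min⁻¹; slope = Km/Vmax ⇒ Km = slope × Vmax.
Km = 0.119 × 12.9 = 1.54 μM.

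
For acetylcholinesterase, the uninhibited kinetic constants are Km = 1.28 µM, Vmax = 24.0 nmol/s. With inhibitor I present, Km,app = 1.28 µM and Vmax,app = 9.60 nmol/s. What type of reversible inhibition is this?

noncompetitive

Vmax decreases (24.0 → 9.60 nmol/s) while Km is unchanged — pure noncompetitive inhibition.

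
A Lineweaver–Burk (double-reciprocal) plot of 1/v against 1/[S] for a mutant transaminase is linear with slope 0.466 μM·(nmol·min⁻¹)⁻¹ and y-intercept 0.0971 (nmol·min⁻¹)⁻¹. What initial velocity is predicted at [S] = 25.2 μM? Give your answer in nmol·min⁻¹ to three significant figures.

8.65 nmol·min⁻¹

The y-intercept is 1/Vmax, so Vmax = 1/0.0971 = 10.3 nmol·min⁻¹.
The slope is Km/Vmax, so Km = 0.466 × 10.3 = 4.80 μM.
Then v = 10.3 × 25.2/(4.80 + 25.2) = 8.65 nmol·min⁻¹.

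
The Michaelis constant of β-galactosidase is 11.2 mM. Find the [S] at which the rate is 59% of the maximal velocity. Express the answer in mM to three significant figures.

16.1 mM

v/Vmax = [S]/(Km+[S]) = 0.59, so [S] = Km·0.59/(1 − 0.59) = 11.2 × 1.439.
[S] = 16.1 mM.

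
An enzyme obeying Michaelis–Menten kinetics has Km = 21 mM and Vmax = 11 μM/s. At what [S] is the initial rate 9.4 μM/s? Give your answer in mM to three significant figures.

123 mM

The required fractional saturation is v/Vmax = 9.4/11 = 0.8545.
Then [S]/(Km+[S]) = 0.8545 ⇒ [S] = 21 × 0.8545/(1 − 0.8545) = 123 mM.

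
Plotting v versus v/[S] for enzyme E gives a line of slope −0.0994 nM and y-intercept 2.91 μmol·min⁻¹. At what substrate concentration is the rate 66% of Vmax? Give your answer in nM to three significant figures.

0.193 nM

The Eadie–Hofstee slope gives Km = 0.0994 nM (slope = −Km).
v/Vmax = [S]/(Km+[S]) = 0.66 ⇒ [S] = Km·0.66/(1−0.66) = 0.0994 × 1.941 = 0.193 nM.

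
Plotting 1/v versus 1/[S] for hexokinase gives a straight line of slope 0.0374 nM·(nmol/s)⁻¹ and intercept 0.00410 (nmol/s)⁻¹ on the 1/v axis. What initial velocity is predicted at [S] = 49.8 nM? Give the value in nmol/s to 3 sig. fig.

The y-intercept is 1/Vmax, so Vmax = 1/0.00410 = 244 nmol/s.
The slope is Km/Vmax, so Km = 0.0374 × 244 = 9.12 nM.
Then v = 244 × 49.8/(9.12 + 49.8) = 206 nmol/s.

206 nmol/s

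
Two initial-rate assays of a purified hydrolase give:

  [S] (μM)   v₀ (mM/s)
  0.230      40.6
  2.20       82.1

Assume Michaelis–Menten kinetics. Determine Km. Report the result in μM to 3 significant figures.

From v = Vmax[S]/(Km+[S]), each point gives Vmax = v(Km+[S])/[S].
Equating: 40.6(Km+0.230)/0.230 = 82.1(Km+2.20)/2.20.
176.5·Km + 40.6 = 37.32·Km + 82.1, so (176.5 − 37.32)·Km = 82.1 − 40.6.
Km = 41.50/139.2 = 0.298 μM; then Vmax = 40.6(0.298+0.230)/0.230 = 93.2 mM/s.

0.298 μM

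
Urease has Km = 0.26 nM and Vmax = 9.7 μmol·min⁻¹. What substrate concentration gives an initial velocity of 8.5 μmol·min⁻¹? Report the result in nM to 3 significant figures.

Rearranging v = Vmax[S]/(Km+[S]) gives [S] = Km·v/(Vmax − v).
[S] = 0.26 × 8.5 / (9.7 − 8.5) = 2.210/1.200 = 1.84 nM.

1.84 nM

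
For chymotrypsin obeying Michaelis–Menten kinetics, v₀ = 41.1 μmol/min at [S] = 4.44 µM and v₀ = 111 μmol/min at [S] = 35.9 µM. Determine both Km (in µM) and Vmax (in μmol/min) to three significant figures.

From v = Vmax[S]/(Km+[S]), each point gives Vmax = v(Km+[S])/[S].
Equating: 41.1(Km+4.44)/4.44 = 111(Km+35.9)/35.9.
9.257·Km + 41.1 = 3.092·Km + 111, so (9.257 − 3.092)·Km = 111 − 41.1.
Km = 69.90/6.165 = 11.3 µM; then Vmax = 41.1(11.3+4.44)/4.44 = 146 μmol/min.

Km = 11.3 µM; Vmax = 146 μmol/min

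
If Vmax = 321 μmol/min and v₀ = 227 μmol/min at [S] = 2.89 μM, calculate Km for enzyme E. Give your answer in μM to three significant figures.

From v = Vmax[S]/(Km+[S]), Km = [S](Vmax − v)/v.
Km = 2.89 × (321 − 227) / 227 = 271.7/227 = 1.20 μM.

1.20 μM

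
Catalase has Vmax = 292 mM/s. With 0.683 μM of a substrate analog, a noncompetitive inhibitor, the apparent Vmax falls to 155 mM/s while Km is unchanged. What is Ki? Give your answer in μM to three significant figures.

0.773 μM

Noncompetitive: Vmax,app = Vmax/α with α = 1 + [I]/Ki.
α = Vmax/Vmax,app = 292/155 = 1.884.
Since α = 1 + [I]/Ki, [I]/Ki = 1.884 − 1 = 0.8839 and Ki = 0.683/0.8839 = 0.773 μM.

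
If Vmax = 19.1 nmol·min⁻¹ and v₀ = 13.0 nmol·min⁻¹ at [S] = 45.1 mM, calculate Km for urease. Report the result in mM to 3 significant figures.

v/Vmax = 13.0/19.1 = 0.6806 = [S]/(Km+[S]).
So Km + [S] = [S]/0.6806 = 66.26 mM, giving Km = 66.26 − 45.1 = 21.2 mM.

21.2 mM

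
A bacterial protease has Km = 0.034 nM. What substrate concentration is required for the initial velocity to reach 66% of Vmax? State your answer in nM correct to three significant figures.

v/Vmax = [S]/(Km+[S]) = 0.66, so [S] = Km·0.66/(1 − 0.66) = 0.034 × 1.941.
[S] = 0.0660 nM.

0.0660 nM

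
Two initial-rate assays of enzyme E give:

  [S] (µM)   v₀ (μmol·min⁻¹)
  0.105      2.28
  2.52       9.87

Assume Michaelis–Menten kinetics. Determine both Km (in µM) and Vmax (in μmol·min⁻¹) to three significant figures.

Km = 0.426 µM; Vmax = 11.5 μmol·min⁻¹

From v = Vmax[S]/(Km+[S]), each point gives Vmax = v(Km+[S])/[S].
Equating: 2.28(Km+0.105)/0.105 = 9.87(Km+2.52)/2.52.
21.71·Km + 2.28 = 3.917·Km + 9.87, so (21.71 − 3.917)·Km = 9.87 − 2.28.
Km = 7.590/17.80 = 0.426 µM; then Vmax = 2.28(0.426+0.105)/0.105 = 11.5 μmol·min⁻¹.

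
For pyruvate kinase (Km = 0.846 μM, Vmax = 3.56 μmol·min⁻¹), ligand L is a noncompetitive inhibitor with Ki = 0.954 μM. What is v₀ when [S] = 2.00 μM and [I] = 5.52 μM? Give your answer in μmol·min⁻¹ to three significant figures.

With α = 1 + [I]/Ki = 1 + 5.52/0.954 = 6.786, the noncompetitive rate law is v = (Vmax/α)·[S] / (Km + [S]).
v = (3.56/6.786)×2.00 / (0.846 + 2.00) = 1.049/2.846 = 0.369 μmol·min⁻¹.

0.369 μmol·min⁻¹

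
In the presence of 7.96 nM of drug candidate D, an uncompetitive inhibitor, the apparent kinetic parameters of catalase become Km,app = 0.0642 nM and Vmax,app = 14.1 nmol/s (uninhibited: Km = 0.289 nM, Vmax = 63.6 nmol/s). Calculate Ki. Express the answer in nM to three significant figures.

Uncompetitive: Vmax,app = Vmax/α (and Km,app = Km/α) with α = 1 + [I]/Ki.
α = Vmax/Vmax,app = 63.6/14.1 = 4.511.
Ki = [I]/(α − 1) = 7.96/3.511 = 2.27 nM.

2.27 nM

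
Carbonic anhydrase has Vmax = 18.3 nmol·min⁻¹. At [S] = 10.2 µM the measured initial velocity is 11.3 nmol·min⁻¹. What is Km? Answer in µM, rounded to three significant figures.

From v = Vmax[S]/(Km+[S]), Km = [S](Vmax − v)/v.
Km = 10.2 × (18.3 − 11.3) / 11.3 = 71.40/11.3 = 6.32 µM.

6.32 µM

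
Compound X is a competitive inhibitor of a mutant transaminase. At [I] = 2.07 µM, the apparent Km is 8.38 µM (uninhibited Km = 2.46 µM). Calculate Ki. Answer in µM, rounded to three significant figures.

0.860 µM

Competitive: Km,app = α·Km with α = 1 + [I]/Ki.
α = Km,app/Km = 8.38/2.46 = 3.407.
Since α = 1 + [I]/Ki, [I]/Ki = 3.407 − 1 = 2.407 and Ki = 2.07/2.407 = 0.860 µM.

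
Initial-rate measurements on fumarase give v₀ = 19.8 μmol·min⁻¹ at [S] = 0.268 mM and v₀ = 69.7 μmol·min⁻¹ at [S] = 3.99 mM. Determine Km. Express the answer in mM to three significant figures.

From v = Vmax[S]/(Km+[S]), each point gives Vmax = v(Km+[S])/[S].
Equating: 19.8(Km+0.268)/0.268 = 69.7(Km+3.99)/3.99.
73.88·Km + 19.8 = 17.47·Km + 69.7, so (73.88 − 17.47)·Km = 69.7 − 19.8.
Km = 49.90/56.41 = 0.885 mM; then Vmax = 19.8(0.885+0.268)/0.268 = 85.2 μmol·min⁻¹.

0.885 mM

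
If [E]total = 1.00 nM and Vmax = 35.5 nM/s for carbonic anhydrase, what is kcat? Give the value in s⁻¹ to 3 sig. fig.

kcat = Vmax/[E]total = 35.5 nM/s / 1.00 nM = 35.5 s⁻¹.

35.5 s⁻¹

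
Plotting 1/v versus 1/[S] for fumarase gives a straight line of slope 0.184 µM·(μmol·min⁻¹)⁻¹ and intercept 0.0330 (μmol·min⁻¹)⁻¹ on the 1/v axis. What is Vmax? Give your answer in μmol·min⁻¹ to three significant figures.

30.3 μmol·min⁻¹

The y-intercept of a Lineweaver–Burk plot equals 1/Vmax, so Vmax = 1/0.0330 = 30.3 μmol·min⁻¹.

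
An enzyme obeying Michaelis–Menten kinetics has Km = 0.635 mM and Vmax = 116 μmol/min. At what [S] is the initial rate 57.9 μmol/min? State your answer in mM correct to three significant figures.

0.633 mM

Rearranging v = Vmax[S]/(Km+[S]) gives [S] = Km·v/(Vmax − v).
[S] = 0.635 × 57.9 / (116 − 57.9) = 36.77/58.10 = 0.633 mM.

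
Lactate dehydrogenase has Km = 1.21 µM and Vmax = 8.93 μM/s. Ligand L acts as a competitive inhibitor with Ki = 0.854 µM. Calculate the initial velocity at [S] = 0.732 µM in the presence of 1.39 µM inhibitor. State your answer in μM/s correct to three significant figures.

With α = 1 + [I]/Ki = 1 + 1.39/0.854 = 2.628, the competitive rate law is v = Vmax[S] / (αKm + [S]).
v = 8.93×0.732 / (2.628×1.21 + 0.732) = 6.537/3.911 = 1.67 μM/s.

1.67 μM/s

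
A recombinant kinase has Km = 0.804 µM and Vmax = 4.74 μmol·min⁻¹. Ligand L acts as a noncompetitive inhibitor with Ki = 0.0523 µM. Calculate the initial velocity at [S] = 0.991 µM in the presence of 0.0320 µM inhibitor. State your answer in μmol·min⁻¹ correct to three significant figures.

α = 1 + [I]/Ki = 1 + 0.0320/0.0523 = 1.612.
For a noncompetitive inhibitor, Vmax is reduced to Vmax/α while Km is unchanged: Km,app = 0.804 µM, Vmax,app = 2.94 μmol·min⁻¹.
v = Vmax,app·[S]/(Km,app + [S]) = 2.94 × 0.991/(0.804 + 0.991) = 1.62 μmol·min⁻¹.

1.62 μmol·min⁻¹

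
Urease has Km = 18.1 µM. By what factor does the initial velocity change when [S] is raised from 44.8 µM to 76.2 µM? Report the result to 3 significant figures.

1.13

The fractional saturations are [S]/(Km+[S]) = 44.8/62.90 = 0.7122 and 76.2/94.30 = 0.8081.
v₂/v₁ is just their ratio: 0.8081/0.7122 = 1.13.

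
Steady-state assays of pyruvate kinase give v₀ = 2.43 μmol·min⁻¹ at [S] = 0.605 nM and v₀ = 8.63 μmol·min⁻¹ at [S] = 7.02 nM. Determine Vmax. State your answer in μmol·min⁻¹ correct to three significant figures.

11.4 μmol·min⁻¹

In reciprocal form, 1/v = (Km/Vmax)·(1/[S]) + 1/Vmax. The two points give (1/[S], 1/v) = (1.653, 0.4115) and (0.1425, 0.1159).
Slope = (0.4115 − 0.1159)/(1.653 − 0.1425) = 0.1957; intercept = 0.4115 − 0.1957×1.653 = 0.08799.
Vmax = 1/intercept = 11.4 μmol·min⁻¹; Km = slope × Vmax = 0.1957 × 11.4 = 2.22 nM.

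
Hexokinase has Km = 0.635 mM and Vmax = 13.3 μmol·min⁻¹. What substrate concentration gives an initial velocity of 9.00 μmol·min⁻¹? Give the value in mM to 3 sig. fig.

The required fractional saturation is v/Vmax = 9.00/13.3 = 0.6767.
Then [S]/(Km+[S]) = 0.6767 ⇒ [S] = 0.635 × 0.6767/(1 − 0.6767) = 1.33 mM.

1.33 mM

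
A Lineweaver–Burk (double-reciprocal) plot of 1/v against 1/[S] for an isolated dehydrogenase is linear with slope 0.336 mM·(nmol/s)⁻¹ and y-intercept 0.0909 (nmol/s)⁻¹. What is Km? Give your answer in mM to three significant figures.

y-intercept = 1/Vmax ⇒ Vmax = 11.0 nmol/s; slope = Km/Vmax ⇒ Km = slope × Vmax.
Km = 0.336 × 11.0 = 3.70 mM.

3.70 mM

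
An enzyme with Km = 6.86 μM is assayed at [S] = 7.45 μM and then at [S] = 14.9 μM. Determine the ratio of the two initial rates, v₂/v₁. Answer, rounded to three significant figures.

The fractional saturations are [S]/(Km+[S]) = 7.45/14.31 = 0.5206 and 14.9/21.76 = 0.6847.
v₂/v₁ is just their ratio: 0.6847/0.5206 = 1.32.

1.32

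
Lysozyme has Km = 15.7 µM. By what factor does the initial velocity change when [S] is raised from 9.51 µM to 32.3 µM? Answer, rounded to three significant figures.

1.78

The fractional saturations are [S]/(Km+[S]) = 9.51/25.21 = 0.3772 and 32.3/48.00 = 0.6729.
v₂/v₁ is just their ratio: 0.6729/0.3772 = 1.78.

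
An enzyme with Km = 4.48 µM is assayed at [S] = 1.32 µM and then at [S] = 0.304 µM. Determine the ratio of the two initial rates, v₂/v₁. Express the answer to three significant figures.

0.279

Since Vmax cancels, v₂/v₁ = [S]₂(Km+[S]₁) / [S]₁(Km+[S]₂).
= 0.304×(4.48+1.32) / (1.32×(4.48+0.304)) = 1.763/6.315 = 0.279.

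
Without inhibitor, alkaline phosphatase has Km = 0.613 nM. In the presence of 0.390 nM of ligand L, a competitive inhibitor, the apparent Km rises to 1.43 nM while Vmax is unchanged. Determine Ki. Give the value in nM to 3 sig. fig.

Competitive: Km,app = α·Km with α = 1 + [I]/Ki.
α = Km,app/Km = 1.43/0.613 = 2.333.
Since α = 1 + [I]/Ki, [I]/Ki = 2.333 − 1 = 1.333 and Ki = 0.390/1.333 = 0.293 nM.

0.293 nM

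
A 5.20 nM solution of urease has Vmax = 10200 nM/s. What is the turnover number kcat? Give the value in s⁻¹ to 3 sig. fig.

kcat = Vmax/[E]total = 10200 nM/s / 5.20 nM = 1960 s⁻¹.

1960 s⁻¹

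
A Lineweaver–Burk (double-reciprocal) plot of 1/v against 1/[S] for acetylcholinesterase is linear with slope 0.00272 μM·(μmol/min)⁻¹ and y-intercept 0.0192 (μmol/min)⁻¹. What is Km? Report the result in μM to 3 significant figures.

0.142 μM

y-intercept = 1/Vmax ⇒ Vmax = 52.1 μmol/min; slope = Km/Vmax ⇒ Km = slope × Vmax.
Km = 0.00272 × 52.1 = 0.142 μM.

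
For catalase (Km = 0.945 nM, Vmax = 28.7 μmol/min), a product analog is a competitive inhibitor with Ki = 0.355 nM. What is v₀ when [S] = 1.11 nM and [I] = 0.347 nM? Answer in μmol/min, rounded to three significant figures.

10.7 μmol/min

α = 1 + [I]/Ki = 1 + 0.347/0.355 = 1.977.
For a competitive inhibitor, Vmax is unchanged and the apparent Km becomes α·Km: Km,app = 1.87 nM, Vmax,app = 28.7 μmol/min.
v = Vmax,app·[S]/(Km,app + [S]) = 28.7 × 1.11/(1.87 + 1.11) = 10.7 μmol/min.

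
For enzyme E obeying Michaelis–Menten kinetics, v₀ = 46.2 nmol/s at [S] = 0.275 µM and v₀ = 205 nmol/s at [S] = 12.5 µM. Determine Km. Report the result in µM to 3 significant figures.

1.05 µM

From v = Vmax[S]/(Km+[S]), each point gives Vmax = v(Km+[S])/[S].
Equating: 46.2(Km+0.275)/0.275 = 205(Km+12.5)/12.5.
168.0·Km + 46.2 = 16.40·Km + 205, so (168.0 − 16.40)·Km = 205 − 46.2.
Km = 158.8/151.6 = 1.05 µM; then Vmax = 46.2(1.05+0.275)/0.275 = 222 nmol/s.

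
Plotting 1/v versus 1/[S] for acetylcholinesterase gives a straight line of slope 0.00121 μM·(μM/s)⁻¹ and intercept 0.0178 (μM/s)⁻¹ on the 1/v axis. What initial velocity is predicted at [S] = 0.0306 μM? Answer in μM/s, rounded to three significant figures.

The y-intercept is 1/Vmax, so Vmax = 1/0.0178 = 56.2 μM/s.
The slope is Km/Vmax, so Km = 0.00121 × 56.2 = 0.0680 μM.
Then v = 56.2 × 0.0306/(0.0680 + 0.0306) = 17.4 μM/s.

17.4 μM/s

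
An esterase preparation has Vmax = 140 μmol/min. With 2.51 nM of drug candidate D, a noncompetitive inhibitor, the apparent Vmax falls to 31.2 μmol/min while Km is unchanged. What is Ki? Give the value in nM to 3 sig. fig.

Noncompetitive: Vmax,app = Vmax/α with α = 1 + [I]/Ki.
α = Vmax/Vmax,app = 140/31.2 = 4.487.
Since α = 1 + [I]/Ki, [I]/Ki = 4.487 − 1 = 3.487 and Ki = 2.51/3.487 = 0.720 nM.

0.720 nM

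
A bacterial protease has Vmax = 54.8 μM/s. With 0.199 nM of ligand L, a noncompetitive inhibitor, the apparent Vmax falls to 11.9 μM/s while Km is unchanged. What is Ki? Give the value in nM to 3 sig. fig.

0.0552 nM

Noncompetitive: Vmax,app = Vmax/α with α = 1 + [I]/Ki.
α = Vmax/Vmax,app = 54.8/11.9 = 4.605.
Since α = 1 + [I]/Ki, [I]/Ki = 4.605 − 1 = 3.605 and Ki = 0.199/3.605 = 0.0552 nM.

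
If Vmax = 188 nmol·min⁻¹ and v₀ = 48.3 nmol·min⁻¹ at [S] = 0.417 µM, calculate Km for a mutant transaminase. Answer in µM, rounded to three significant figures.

v/Vmax = 48.3/188 = 0.2569 = [S]/(Km+[S]).
So Km + [S] = [S]/0.2569 = 1.623 µM, giving Km = 1.623 − 0.417 = 1.21 µM.

1.21 µM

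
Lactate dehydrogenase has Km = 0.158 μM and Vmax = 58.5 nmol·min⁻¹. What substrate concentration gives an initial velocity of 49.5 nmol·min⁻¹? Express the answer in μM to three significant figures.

0.869 μM

The required fractional saturation is v/Vmax = 49.5/58.5 = 0.8462.
Then [S]/(Km+[S]) = 0.8462 ⇒ [S] = 0.158 × 0.8462/(1 − 0.8462) = 0.869 μM.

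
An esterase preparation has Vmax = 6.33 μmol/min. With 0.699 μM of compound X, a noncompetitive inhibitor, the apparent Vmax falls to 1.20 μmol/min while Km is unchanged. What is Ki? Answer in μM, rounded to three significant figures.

Noncompetitive: Vmax,app = Vmax/α with α = 1 + [I]/Ki.
α = Vmax/Vmax,app = 6.33/1.20 = 5.275.
Ki = [I]/(α − 1) = 0.699/4.275 = 0.164 μM.

0.164 μM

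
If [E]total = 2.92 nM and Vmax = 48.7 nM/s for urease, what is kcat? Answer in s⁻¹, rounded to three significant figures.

16.7 s⁻¹

kcat = Vmax/[E]total = 48.7 nM/s / 2.92 nM = 16.7 s⁻¹.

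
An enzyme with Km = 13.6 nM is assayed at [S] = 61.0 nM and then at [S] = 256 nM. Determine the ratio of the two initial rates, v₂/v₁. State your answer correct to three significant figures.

Since Vmax cancels, v₂/v₁ = [S]₂(Km+[S]₁) / [S]₁(Km+[S]₂).
= 256×(13.6+61.0) / (61.0×(13.6+256)) = 19100/16450 = 1.16.

1.16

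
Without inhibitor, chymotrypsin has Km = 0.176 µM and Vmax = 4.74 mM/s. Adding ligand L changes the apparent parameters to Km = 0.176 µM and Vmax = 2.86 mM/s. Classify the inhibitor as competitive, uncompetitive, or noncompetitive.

Vmax decreases (4.74 → 2.86 mM/s) while Km is unchanged — pure noncompetitive inhibition.

noncompetitive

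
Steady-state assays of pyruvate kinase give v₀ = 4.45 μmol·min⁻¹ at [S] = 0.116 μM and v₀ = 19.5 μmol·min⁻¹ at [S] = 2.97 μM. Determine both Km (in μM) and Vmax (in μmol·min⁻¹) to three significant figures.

Km = 0.473 μM; Vmax = 22.6 μmol·min⁻¹

From v = Vmax[S]/(Km+[S]), each point gives Vmax = v(Km+[S])/[S].
Equating: 4.45(Km+0.116)/0.116 = 19.5(Km+2.97)/2.97.
38.36·Km + 4.45 = 6.566·Km + 19.5, so (38.36 − 6.566)·Km = 19.5 − 4.45.
Km = 15.05/31.80 = 0.473 μM; then Vmax = 4.45(0.473+0.116)/0.116 = 22.6 μmol·min⁻¹.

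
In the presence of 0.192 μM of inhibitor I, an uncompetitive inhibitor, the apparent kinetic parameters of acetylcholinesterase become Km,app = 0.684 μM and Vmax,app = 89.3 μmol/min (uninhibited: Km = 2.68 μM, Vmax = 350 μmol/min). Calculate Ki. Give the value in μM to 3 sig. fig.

0.0658 μM

Uncompetitive: Vmax,app = Vmax/α (and Km,app = Km/α) with α = 1 + [I]/Ki.
α = Vmax/Vmax,app = 350/89.3 = 3.919.
Ki = [I]/(α − 1) = 0.192/2.919 = 0.0658 μM.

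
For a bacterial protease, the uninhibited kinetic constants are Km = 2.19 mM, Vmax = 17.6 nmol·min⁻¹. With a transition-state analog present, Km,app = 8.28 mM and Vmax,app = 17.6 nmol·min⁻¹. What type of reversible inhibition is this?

competitive

Km increases (2.19 → 8.28 mM) while Vmax is unchanged — the hallmark of competitive inhibition.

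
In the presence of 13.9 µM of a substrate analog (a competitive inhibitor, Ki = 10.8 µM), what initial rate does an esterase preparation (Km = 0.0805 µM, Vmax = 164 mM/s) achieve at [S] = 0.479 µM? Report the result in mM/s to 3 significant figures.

With α = 1 + [I]/Ki = 1 + 13.9/10.8 = 2.287, the competitive rate law is v = Vmax[S] / (αKm + [S]).
v = 164×0.479 / (2.287×0.0805 + 0.479) = 78.56/0.6631 = 118 mM/s.

118 mM/s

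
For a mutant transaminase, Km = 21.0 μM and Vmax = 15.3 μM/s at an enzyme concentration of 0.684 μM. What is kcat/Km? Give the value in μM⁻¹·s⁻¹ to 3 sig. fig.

1.07 μM⁻¹·s⁻¹

kcat = Vmax/[E]total = 15.3/0.684 = 22.4 s⁻¹.
kcat/Km = 22.4/21.0 = 1.07 μM⁻¹·s⁻¹.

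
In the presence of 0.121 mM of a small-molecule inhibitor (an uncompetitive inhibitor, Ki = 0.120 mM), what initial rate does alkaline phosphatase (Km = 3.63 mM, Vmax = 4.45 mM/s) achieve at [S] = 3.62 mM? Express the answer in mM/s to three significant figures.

1.48 mM/s

α = 1 + [I]/Ki = 1 + 0.121/0.120 = 2.008.
For an uncompetitive inhibitor, both parameters are divided by α, giving Vmax/α and Km/α: Km,app = 1.81 mM, Vmax,app = 2.22 mM/s.
v = Vmax,app·[S]/(Km,app + [S]) = 2.22 × 3.62/(1.81 + 3.62) = 1.48 mM/s.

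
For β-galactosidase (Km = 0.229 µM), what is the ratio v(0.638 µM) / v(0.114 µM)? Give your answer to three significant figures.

2.21

Since Vmax cancels, v₂/v₁ = [S]₂(Km+[S]₁) / [S]₁(Km+[S]₂).
= 0.638×(0.229+0.114) / (0.114×(0.229+0.638)) = 0.2188/0.09884 = 2.21.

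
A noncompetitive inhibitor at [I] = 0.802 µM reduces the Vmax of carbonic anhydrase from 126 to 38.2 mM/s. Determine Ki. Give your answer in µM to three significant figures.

Noncompetitive: Vmax,app = Vmax/α with α = 1 + [I]/Ki.
α = Vmax/Vmax,app = 126/38.2 = 3.298.
Ki = [I]/(α − 1) = 0.802/2.298 = 0.349 µM.

0.349 µM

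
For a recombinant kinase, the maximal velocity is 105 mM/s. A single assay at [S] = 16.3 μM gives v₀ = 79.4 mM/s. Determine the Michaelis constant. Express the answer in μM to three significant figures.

5.26 μM

v/Vmax = 79.4/105 = 0.7562 = [S]/(Km+[S]).
So Km + [S] = [S]/0.7562 = 21.56 μM, giving Km = 21.56 − 16.3 = 5.26 μM.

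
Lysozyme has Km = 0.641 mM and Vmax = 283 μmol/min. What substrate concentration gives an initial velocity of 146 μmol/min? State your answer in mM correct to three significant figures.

0.683 mM

The required fractional saturation is v/Vmax = 146/283 = 0.5159.
Then [S]/(Km+[S]) = 0.5159 ⇒ [S] = 0.641 × 0.5159/(1 − 0.5159) = 0.683 mM.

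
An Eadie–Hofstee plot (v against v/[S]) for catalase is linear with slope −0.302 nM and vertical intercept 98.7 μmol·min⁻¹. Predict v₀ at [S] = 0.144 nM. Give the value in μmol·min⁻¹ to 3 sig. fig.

31.9 μmol·min⁻¹

In the Eadie–Hofstee form v = Vmax − Km·(v/[S]), the slope is −Km and the intercept is Vmax, so Km = 0.302 nM and Vmax = 98.7 μmol·min⁻¹.
v = 98.7 × 0.144/(0.302 + 0.144) = 31.9 μmol·min⁻¹.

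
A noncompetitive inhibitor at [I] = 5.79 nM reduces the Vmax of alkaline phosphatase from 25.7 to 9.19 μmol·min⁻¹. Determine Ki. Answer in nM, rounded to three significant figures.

Noncompetitive: Vmax,app = Vmax/α with α = 1 + [I]/Ki.
α = Vmax/Vmax,app = 25.7/9.19 = 2.797.
Ki = [I]/(α − 1) = 5.79/1.797 = 3.22 nM.

3.22 nM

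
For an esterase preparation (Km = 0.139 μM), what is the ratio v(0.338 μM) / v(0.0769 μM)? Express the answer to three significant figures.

The fractional saturations are [S]/(Km+[S]) = 0.0769/0.2159 = 0.3562 and 0.338/0.4770 = 0.7086.
v₂/v₁ is just their ratio: 0.7086/0.3562 = 1.99.

1.99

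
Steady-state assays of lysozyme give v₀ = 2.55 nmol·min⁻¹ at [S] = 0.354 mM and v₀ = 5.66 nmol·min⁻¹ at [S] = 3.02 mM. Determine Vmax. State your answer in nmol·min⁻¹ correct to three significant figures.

In reciprocal form, 1/v = (Km/Vmax)·(1/[S]) + 1/Vmax. The two points give (1/[S], 1/v) = (2.825, 0.3922) and (0.3311, 0.1767).
Slope = (0.3922 − 0.1767)/(2.825 − 0.3311) = 0.08641; intercept = 0.3922 − 0.08641×2.825 = 0.1481.
Vmax = 1/intercept = 6.75 nmol·min⁻¹; Km = slope × Vmax = 0.08641 × 6.75 = 0.584 mM.

6.75 nmol·min⁻¹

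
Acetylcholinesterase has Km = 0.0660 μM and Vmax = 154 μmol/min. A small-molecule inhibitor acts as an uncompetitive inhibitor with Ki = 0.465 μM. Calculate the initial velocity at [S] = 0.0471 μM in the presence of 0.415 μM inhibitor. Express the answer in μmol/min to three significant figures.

With α = 1 + [I]/Ki = 1 + 0.415/0.465 = 1.892, the uncompetitive rate law is v = (Vmax/α)·[S] / (Km/α + [S]).
v = (154/1.892)×0.0471 / (0.0660/1.892 + 0.0471) = 3.833/0.08198 = 46.8 μmol/min.

46.8 μmol/min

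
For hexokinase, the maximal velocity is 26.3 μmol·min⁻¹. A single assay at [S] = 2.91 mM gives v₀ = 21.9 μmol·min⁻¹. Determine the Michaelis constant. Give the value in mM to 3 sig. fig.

From v = Vmax[S]/(Km+[S]), Km = [S](Vmax − v)/v.
Km = 2.91 × (26.3 − 21.9) / 21.9 = 12.80/21.9 = 0.585 mM.

0.585 mM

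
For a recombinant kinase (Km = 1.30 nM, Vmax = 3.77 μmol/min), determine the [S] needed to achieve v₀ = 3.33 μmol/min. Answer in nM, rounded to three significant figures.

Rearranging v = Vmax[S]/(Km+[S]) gives [S] = Km·v/(Vmax − v).
[S] = 1.30 × 3.33 / (3.77 − 3.33) = 4.329/0.4400 = 9.84 nM.

9.84 nM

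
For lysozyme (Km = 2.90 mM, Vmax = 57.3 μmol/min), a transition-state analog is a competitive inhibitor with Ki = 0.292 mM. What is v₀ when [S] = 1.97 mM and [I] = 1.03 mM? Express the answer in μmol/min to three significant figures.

α = 1 + [I]/Ki = 1 + 1.03/0.292 = 4.527.
For a competitive inhibitor, Vmax is unchanged and the apparent Km becomes α·Km: Km,app = 13.1 mM, Vmax,app = 57.3 μmol/min.
v = Vmax,app·[S]/(Km,app + [S]) = 57.3 × 1.97/(13.1 + 1.97) = 7.48 μmol/min.

7.48 μmol/min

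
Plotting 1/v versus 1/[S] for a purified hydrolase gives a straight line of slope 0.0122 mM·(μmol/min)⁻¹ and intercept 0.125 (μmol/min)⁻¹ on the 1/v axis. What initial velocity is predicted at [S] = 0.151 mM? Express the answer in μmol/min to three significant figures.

4.86 μmol/min

The y-intercept is 1/Vmax, so Vmax = 1/0.125 = 8.00 μmol/min.
The slope is Km/Vmax, so Km = 0.0122 × 8.00 = 0.0976 mM.
Then v = 8.00 × 0.151/(0.0976 + 0.151) = 4.86 μmol/min.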